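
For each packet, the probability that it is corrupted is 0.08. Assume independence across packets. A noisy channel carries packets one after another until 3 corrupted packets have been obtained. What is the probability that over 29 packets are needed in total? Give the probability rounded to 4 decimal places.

0.5873

Needing more than 29 packets ⇔ fewer than 3 successes in the first 29. With X ~ Binomial(29, 0.08), P(Y > 29) = P(X ≤ 2).
  k=0: C(29,0)·0.08^0·0.92^29 = 0.089094
  k=1: C(29,1)·0.08^1·0.92^28 = 0.224671
  k=2: C(29,2)·0.08^2·0.92^27 = 0.273513
P(X ≤ 2) = 0.587277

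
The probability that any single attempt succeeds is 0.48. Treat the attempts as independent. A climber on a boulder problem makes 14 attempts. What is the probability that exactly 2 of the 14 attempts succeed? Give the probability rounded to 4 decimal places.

0.0082

X ~ Binomial(n=14, p=0.48).
P(X=2) = C(14,2) · p^2 · (1−p)^12
= 91 · 0.2304 · 0.00039088 = 0.008195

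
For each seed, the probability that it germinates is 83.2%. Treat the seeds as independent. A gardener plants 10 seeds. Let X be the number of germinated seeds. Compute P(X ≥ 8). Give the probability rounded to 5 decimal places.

0.77150

X ~ Binomial(10, 0.832); P(X ≥ 8) = Σ C(10,k) p^k (1−p)^(10−k) over k:
  k=8: C(10,8)·0.832^8·0.168^2 = 0.2916203
  k=9: C(10,9)·0.832^9·0.168^1 = 0.3209366
  k=10: C(10,10)·0.832^10·0.168^0 = 0.1589400
Total = 0.7714969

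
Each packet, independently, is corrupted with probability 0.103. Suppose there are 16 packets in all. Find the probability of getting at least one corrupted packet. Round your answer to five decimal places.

0.82434

P(at least one) = 1 − P(none) = 1 − (1 − 0.103)^16
= 1 − 0.1756625 = 0.8243375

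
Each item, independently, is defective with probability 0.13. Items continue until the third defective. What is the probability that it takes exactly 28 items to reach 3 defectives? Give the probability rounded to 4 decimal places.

Y = trial on which the third success occurs; negative binomial, r=3, p=0.13.
P(Y=28) = C(27,2) · p^3 · (1−p)^25
= 351 · 0.002197 · 0.03076 = 0.023720

0.0237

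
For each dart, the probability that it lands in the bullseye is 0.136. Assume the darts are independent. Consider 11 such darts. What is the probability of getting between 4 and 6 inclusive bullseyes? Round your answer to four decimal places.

0.0509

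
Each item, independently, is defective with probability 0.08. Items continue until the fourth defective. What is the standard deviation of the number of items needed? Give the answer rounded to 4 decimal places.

23.9792

Y = total items until the fourth success; negative binomial with r=4, p=0.08.
SD(Y) = √[r(1−p)/p²] = √(575.000000) = 23.979158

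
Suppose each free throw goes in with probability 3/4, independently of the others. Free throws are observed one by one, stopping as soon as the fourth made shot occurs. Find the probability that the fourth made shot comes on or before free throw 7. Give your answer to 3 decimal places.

0.929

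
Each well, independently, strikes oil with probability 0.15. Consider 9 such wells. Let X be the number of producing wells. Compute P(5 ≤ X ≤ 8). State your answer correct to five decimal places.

X ~ Binomial(9, 0.15); P(5 ≤ X ≤ 8) = Σ C(9,k) p^k (1−p)^(9−k) over k:
  k=5: C(9,5)·0.15^5·0.85^4 = 0.0049946
  k=6: C(9,6)·0.15^6·0.85^3 = 0.0005876
  k=7: C(9,7)·0.15^7·0.85^2 = 0.0000444
  k=8: C(9,8)·0.15^8·0.85^1 = 0.0000020
Total = 0.0056286

0.00563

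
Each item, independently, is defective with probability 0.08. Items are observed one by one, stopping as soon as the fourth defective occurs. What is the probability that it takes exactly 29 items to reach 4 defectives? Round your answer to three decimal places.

Y = trial on which the fourth success occurs; negative binomial, r=4, p=0.08.
P(Y=29) = C(28,3) · p^4 · (1−p)^25
= 3276 · 4.096e-05 · 0.12436 = 0.01669

0.017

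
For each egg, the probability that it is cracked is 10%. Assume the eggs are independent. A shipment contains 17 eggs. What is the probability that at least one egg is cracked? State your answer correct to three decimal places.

P(at least one) = 1 − P(none) = 1 − (1 − 0.10)^17
= 1 − 0.16677 = 0.83323

0.833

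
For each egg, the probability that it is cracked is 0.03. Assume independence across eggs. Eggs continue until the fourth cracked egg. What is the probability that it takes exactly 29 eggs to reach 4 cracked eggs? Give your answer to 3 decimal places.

0.001

Y = trial on which the fourth success occurs; negative binomial, r=4, p=0.03.
P(Y=29) = C(28,3) · p^4 · (1−p)^25
= 3276 · 8.1e-07 · 0.46697 = 0.00124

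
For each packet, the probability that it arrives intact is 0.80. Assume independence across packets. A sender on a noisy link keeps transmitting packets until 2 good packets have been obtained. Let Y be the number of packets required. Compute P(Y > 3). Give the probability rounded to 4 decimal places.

0.1040

Needing more than 3 packets ⇔ fewer than 2 successes in the first 3. With X ~ Binomial(3, 0.80), P(Y > 3) = P(X ≤ 1).
  k=0: C(3,0)·0.80^0·0.20^3 = 0.008000
  k=1: C(3,1)·0.80^1·0.20^2 = 0.096000
P(X ≤ 1) = 0.104000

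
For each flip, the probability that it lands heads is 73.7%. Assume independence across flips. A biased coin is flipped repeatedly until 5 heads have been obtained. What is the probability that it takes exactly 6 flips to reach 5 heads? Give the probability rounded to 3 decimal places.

0.286

Y = trial on which the fifth success occurs; negative binomial, r=5, p=0.737.
P(Y=6) = C(5,4) · p^5 · (1−p)^1
= 5 · 0.21744 · 0.263 = 0.28593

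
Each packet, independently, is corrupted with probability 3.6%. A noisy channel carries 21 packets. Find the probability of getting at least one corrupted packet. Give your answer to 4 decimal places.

P(at least one) = 1 − P(none) = 1 − (1 − 0.036)^21
= 1 − 0.463039 = 0.536961

0.5370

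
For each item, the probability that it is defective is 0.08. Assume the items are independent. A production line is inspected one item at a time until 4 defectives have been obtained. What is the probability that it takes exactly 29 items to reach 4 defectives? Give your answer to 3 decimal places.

0.017

Y = trial on which the fourth success occurs; negative binomial, r=4, p=0.08.
P(Y=29) = C(28,3) · p^4 · (1−p)^25
= 3276 · 4.096e-05 · 0.12436 = 0.01669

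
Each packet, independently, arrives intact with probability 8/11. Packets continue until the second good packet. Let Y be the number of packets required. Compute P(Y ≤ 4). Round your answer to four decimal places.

Finishing within 4 packets ⇔ at least 2 successes in the first 4. With X ~ Binomial(4, 0.727273), P(Y ≤ 4) = 1 − P(X ≤ 1).
  k=0: C(4,0)·0.727273^0·0.272727^4 = 0.005532
  k=1: C(4,1)·0.727273^1·0.272727^3 = 0.059012
1 − 0.064545 = 0.935455

0.9355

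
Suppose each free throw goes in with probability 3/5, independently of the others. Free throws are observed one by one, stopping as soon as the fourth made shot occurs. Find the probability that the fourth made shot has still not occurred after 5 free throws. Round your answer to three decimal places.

0.663

Needing more than 5 free throws ⇔ fewer than 4 successes in the first 5. With X ~ Binomial(5, 0.60), P(Y > 5) = P(X ≤ 3).
  k=0: C(5,0)·0.60^0·0.40^5 = 0.01024
  k=1: C(5,1)·0.60^1·0.40^4 = 0.07680
  k=2: C(5,2)·0.60^2·0.40^3 = 0.23040
  k=3: C(5,3)·0.60^3·0.40^2 = 0.34560
P(X ≤ 3) = 0.66304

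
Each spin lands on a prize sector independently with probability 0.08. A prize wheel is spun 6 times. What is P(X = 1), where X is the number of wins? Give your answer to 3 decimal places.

X ~ Binomial(n=6, p=0.08).
P(X=1) = C(6,1) · p^1 · (1−p)^5
= 6 · 0.08 · 0.65908 = 0.31636

0.316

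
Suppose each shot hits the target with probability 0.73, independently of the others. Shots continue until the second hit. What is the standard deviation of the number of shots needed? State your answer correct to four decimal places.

Y = total shots until the second success; negative binomial with r=2, p=0.73.
SD(Y) = √[r(1−p)/p²] = √(1.013323) = 1.006640

1.0066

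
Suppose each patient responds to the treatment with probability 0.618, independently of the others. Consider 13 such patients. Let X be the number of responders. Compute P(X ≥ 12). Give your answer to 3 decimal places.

X ~ Binomial(13, 0.618); P(X ≥ 12) = Σ C(13,k) p^k (1−p)^(13−k) over k:
  k=12: C(13,12)·0.618^12·0.382^1 = 0.01541
  k=13: C(13,13)·0.618^13·0.382^0 = 0.00192
Total = 0.01733

0.017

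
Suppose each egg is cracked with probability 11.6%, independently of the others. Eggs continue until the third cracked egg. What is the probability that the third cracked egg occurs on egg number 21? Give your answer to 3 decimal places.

0.032

Y = trial on which the third success occurs; negative binomial, r=3, p=0.116.
P(Y=21) = C(20,2) · p^3 · (1−p)^18
= 190 · 0.0015609 · 0.10868 = 0.03223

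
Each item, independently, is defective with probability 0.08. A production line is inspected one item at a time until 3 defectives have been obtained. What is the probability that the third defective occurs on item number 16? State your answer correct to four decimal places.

Y = trial on which the third success occurs; negative binomial, r=3, p=0.08.
P(Y=16) = C(15,2) · p^3 · (1−p)^13
= 105 · 0.000512 · 0.33825 = 0.018184

0.0182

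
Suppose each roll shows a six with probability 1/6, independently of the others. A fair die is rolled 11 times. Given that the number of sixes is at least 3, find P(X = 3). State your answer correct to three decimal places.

X ~ Binomial(11, 0.166667). Want P(X=3 | X≥3) = P(X=3) / P(X≥3).
P(X=3) = C(11,3)·0.166667^3·0.833333^8 = 0.17766
P(X≥3) = 1 − 0.13459 − 0.29609 − 0.29609 = 0.27322
Ratio = 0.17766 / 0.27322 = 0.65022

0.650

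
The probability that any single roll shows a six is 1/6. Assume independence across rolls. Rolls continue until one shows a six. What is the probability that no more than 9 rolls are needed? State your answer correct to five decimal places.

0.80619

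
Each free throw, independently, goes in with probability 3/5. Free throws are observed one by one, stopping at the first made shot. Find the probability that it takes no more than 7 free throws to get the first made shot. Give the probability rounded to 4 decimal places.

0.9984

Y = number of free throws to the first success; geometric, p = 0.60.
P(Y ≤ 7) = 1 − (1−p)^7 = 1 − 0.001638 = 0.998362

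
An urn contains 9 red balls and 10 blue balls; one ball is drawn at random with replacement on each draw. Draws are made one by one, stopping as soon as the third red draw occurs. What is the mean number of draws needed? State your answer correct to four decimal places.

Y = total draws until the third success; negative binomial with r=3, p=0.473684.
E[Y] = r / p = 3 / 0.473684 = 6.333333

6.3333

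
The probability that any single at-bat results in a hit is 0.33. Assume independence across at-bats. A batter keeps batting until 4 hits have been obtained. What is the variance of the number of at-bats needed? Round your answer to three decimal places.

Y = total at-bats until the fourth success; negative binomial with r=4, p=0.33.
Var(Y) = r(1−p)/p² = 4·0.67 / 0.33² = 24.60973

24.610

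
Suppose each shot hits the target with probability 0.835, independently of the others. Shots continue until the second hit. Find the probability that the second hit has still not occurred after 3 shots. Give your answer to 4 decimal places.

0.0727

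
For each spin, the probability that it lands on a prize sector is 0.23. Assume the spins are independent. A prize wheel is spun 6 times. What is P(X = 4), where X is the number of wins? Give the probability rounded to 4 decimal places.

0.0249

X ~ Binomial(n=6, p=0.23).
P(X=4) = C(6,4) · p^4 · (1−p)^2
= 15 · 0.0027984 · 0.5929 = 0.024888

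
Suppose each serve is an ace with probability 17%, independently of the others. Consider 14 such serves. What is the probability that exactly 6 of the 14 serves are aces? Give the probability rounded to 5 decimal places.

X ~ Binomial(n=14, p=0.17).
P(X=6) = C(14,6) · p^6 · (1−p)^8
= 3003 · 2.4138e-05 · 0.22523 = 0.0163258

0.01633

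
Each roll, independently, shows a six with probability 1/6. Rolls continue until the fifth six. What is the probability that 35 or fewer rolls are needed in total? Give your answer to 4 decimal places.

0.7157

Finishing within 35 rolls ⇔ at least 5 successes in the first 35. With X ~ Binomial(35, 0.166667), P(Y ≤ 35) = 1 − P(X ≤ 4).
  k=0: C(35,0)·0.166667^0·0.833333^35 = 0.001693
  k=1: C(35,1)·0.166667^1·0.833333^34 = 0.011851
  k=2: C(35,2)·0.166667^2·0.833333^33 = 0.040293
  k=3: C(35,3)·0.166667^3·0.833333^32 = 0.088645
  k=4: C(35,4)·0.166667^4·0.833333^31 = 0.141833
1 − 0.284315 = 0.715685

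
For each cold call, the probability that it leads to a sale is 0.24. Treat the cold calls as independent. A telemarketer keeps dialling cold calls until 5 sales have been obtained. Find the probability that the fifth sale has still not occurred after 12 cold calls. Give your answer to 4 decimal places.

0.8623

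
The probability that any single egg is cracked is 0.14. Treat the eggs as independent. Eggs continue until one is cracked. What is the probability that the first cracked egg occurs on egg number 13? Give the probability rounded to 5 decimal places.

0.02291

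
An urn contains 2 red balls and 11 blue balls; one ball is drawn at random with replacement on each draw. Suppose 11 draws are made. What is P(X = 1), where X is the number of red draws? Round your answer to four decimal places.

0.3184

X ~ Binomial(n=11, p=0.153846).
P(X=1) = C(11,1) · p^1 · (1−p)^10
= 11 · 0.15385 · 0.18815 = 0.318400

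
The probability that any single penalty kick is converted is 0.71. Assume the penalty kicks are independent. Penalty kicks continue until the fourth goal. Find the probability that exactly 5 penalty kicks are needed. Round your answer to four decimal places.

Y = trial on which the fourth success occurs; negative binomial, r=4, p=0.71.
P(Y=5) = C(4,3) · p^4 · (1−p)^1
= 4 · 0.25412 · 0.29 = 0.294775

0.2948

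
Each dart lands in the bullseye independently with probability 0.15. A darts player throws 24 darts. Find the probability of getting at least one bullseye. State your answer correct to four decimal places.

0.9798

P(at least one) = 1 − P(none) = 1 − (1 − 0.15)^24
= 1 − 0.020233 = 0.979767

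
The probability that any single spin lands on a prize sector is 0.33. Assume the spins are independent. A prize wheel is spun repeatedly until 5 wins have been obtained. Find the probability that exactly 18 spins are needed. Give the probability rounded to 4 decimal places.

0.0511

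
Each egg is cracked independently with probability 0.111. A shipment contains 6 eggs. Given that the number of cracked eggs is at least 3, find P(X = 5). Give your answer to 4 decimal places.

X ~ Binomial(6, 0.111). Want P(X=5 | X≥3) = P(X=5) / P(X≥3).
P(X=5) = C(6,5)·0.111^5·0.889^1 = 0.000090
P(X≥3) = 1 − 0.493640 − 0.369814 − 0.115437 = 0.021109
Ratio = 0.000090 / 0.021109 = 0.004258

0.0043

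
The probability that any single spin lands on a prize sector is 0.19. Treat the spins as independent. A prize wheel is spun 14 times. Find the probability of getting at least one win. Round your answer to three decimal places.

0.948

P(at least one) = 1 − P(none) = 1 − (1 − 0.19)^14
= 1 − 0.05233 = 0.94767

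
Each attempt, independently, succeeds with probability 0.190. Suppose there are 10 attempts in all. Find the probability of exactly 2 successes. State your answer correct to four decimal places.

X ~ Binomial(n=10, p=0.19).
P(X=2) = C(10,2) · p^2 · (1−p)^8
= 45 · 0.0361 · 0.1853 = 0.301023

0.3010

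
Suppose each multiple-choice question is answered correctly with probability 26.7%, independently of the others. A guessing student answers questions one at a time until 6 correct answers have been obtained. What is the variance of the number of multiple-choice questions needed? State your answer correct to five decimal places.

61.69255

Y = total multiple-choice questions until the sixth success; negative binomial with r=6, p=0.267.
Var(Y) = r(1−p)/p² = 6·0.733 / 0.267² = 61.6925472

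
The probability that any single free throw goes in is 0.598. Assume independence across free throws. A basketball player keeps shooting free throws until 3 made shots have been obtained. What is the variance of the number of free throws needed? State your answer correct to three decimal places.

3.372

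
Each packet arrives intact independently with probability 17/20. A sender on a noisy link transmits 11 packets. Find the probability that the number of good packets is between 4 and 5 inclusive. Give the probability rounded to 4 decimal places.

X ~ Binomial(11, 0.85); P(4 ≤ X ≤ 5) = Σ C(11,k) p^k (1−p)^(11−k) over k:
  k=4: C(11,4)·0.85^4·0.15^7 = 0.000294
  k=5: C(11,5)·0.85^5·0.15^6 = 0.002335
Total = 0.002629

0.0026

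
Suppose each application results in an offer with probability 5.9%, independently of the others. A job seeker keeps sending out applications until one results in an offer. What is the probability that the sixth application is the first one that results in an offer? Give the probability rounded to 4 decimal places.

0.0435

Geometric (trials to first success), p = 0.059.
P(Y = 6) = (1−p)^5 · p = 0.73782 · 0.059 = 0.043531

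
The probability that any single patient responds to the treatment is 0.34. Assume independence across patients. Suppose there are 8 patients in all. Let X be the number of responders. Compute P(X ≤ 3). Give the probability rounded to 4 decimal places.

X ~ Binomial(8, 0.34); P(X ≤ 3) = Σ C(8,k) p^k (1−p)^(8−k) over k:
  k=0: C(8,0)·0.34^0·0.66^8 = 0.036004
  k=1: C(8,1)·0.34^1·0.66^7 = 0.148380
  k=2: C(8,2)·0.34^2·0.66^6 = 0.267534
  k=3: C(8,3)·0.34^3·0.66^5 = 0.275641
Total = 0.727560

0.7276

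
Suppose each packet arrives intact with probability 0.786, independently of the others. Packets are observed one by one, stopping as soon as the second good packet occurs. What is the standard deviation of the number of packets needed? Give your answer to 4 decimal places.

Y = total packets until the second success; negative binomial with r=2, p=0.786.
SD(Y) = √[r(1−p)/p²] = √(0.692785) = 0.832337

0.8323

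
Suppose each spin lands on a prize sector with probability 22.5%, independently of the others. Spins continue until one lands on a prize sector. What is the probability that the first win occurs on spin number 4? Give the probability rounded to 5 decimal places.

0.10473

Geometric (trials to first success), p = 0.225.
P(Y = 4) = (1−p)^3 · p = 0.46548 · 0.225 = 0.1047340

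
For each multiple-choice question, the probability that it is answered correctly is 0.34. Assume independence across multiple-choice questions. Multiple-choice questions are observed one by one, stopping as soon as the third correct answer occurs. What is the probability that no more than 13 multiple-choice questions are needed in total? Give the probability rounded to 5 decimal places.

0.87196

Finishing within 13 multiple-choice questions ⇔ at least 3 successes in the first 13. With X ~ Binomial(13, 0.34), P(Y ≤ 13) = 1 − P(X ≤ 2).
  k=0: C(13,0)·0.34^0·0.66^13 = 0.0045089
  k=1: C(13,1)·0.34^1·0.66^12 = 0.0301960
  k=2: C(13,2)·0.34^2·0.66^11 = 0.0933331
1 − 0.1280380 = 0.8719620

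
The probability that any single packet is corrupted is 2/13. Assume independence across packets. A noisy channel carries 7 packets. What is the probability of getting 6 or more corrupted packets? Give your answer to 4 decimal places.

X ~ Binomial(7, 0.153846); P(X ≥ 6) = Σ C(7,k) p^k (1−p)^(7−k) over k:
  k=6: C(7,6)·0.153846^6·0.846154^1 = 0.000079
  k=7: C(7,7)·0.153846^7·0.846154^0 = 0.000002
Total = 0.000081

0.0001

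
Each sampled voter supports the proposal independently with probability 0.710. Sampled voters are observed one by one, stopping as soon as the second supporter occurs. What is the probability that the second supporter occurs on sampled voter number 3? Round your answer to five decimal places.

0.29238

Y = trial on which the second success occurs; negative binomial, r=2, p=0.71.
P(Y=3) = C(2,1) · p^2 · (1−p)^1
= 2 · 0.5041 · 0.29 = 0.2923780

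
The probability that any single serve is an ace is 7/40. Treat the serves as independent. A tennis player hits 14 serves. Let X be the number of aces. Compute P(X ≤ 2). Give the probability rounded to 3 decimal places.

X ~ Binomial(14, 0.175); P(X ≤ 2) = Σ C(14,k) p^k (1−p)^(14−k) over k:
  k=0: C(14,0)·0.175^0·0.825^14 = 0.06766
  k=1: C(14,1)·0.175^1·0.825^13 = 0.20094
  k=2: C(14,2)·0.175^2·0.825^12 = 0.27705
Total = 0.54566

0.546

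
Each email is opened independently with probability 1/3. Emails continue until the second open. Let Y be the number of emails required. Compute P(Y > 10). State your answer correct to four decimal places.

0.1040

Needing more than 10 emails ⇔ fewer than 2 successes in the first 10. With X ~ Binomial(10, 0.333333), P(Y > 10) = P(X ≤ 1).
  k=0: C(10,0)·0.333333^0·0.666667^10 = 0.017342
  k=1: C(10,1)·0.333333^1·0.666667^9 = 0.086708
P(X ≤ 1) = 0.104049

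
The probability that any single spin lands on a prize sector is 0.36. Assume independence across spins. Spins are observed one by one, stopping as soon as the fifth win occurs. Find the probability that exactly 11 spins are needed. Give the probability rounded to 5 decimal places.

Y = trial on which the fifth success occurs; negative binomial, r=5, p=0.36.
P(Y=11) = C(10,4) · p^5 · (1−p)^6
= 210 · 0.0060466 · 0.068719 = 0.0872593

0.08726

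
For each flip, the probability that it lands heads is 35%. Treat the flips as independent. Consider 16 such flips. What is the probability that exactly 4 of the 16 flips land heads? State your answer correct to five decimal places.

X ~ Binomial(n=16, p=0.35).
P(X=4) = C(16,4) · p^4 · (1−p)^12
= 1820 · 0.015006 · 0.005688 = 0.1553473

0.15535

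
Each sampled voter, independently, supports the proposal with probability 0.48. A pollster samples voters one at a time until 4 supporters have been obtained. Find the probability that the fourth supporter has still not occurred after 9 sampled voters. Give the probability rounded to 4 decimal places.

Needing more than 9 sampled voters ⇔ fewer than 4 successes in the first 9. With X ~ Binomial(9, 0.48), P(Y > 9) = P(X ≤ 3).
  k=0: C(9,0)·0.48^0·0.52^9 = 0.002780
  k=1: C(9,1)·0.48^1·0.52^8 = 0.023095
  k=2: C(9,2)·0.48^2·0.52^7 = 0.085272
  k=3: C(9,3)·0.48^3·0.52^6 = 0.183664
P(X ≤ 3) = 0.294810

0.2948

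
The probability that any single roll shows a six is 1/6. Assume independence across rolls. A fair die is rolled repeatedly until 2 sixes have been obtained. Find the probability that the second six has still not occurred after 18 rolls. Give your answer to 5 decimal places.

Needing more than 18 rolls ⇔ fewer than 2 successes in the first 18. With X ~ Binomial(18, 0.166667), P(Y > 18) = P(X ≤ 1).
  k=0: C(18,0)·0.166667^0·0.833333^18 = 0.0375610
  k=1: C(18,1)·0.166667^1·0.833333^17 = 0.1352197
P(X ≤ 1) = 0.1727808

0.17278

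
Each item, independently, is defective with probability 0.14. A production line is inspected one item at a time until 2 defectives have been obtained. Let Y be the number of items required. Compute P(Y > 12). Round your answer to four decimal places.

Needing more than 12 items ⇔ fewer than 2 successes in the first 12. With X ~ Binomial(12, 0.14), P(Y > 12) = P(X ≤ 1).
  k=0: C(12,0)·0.14^0·0.86^12 = 0.163675
  k=1: C(12,1)·0.14^1·0.86^11 = 0.319737
P(X ≤ 1) = 0.483411

0.4834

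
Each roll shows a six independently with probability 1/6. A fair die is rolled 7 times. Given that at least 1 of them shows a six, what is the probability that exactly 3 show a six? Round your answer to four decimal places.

X ~ Binomial(7, 0.166667). Want P(X=3 | X≥1) = P(X=3) / P(X≥1).
P(X=3) = C(7,3)·0.166667^3·0.833333^4 = 0.078143
P(X≥1) = 1 − 0.279082 = 0.720918
Ratio = 0.078143 / 0.720918 = 0.108393

0.1084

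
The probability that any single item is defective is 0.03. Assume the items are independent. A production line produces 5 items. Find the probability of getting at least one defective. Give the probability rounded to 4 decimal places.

0.1413

P(at least one) = 1 − P(none) = 1 − (1 − 0.03)^5
= 1 − 0.858734 = 0.141266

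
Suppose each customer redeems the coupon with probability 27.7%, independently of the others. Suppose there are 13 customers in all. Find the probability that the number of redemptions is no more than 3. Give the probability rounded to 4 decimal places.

0.4943

X ~ Binomial(13, 0.277); P(X ≤ 3) = Σ C(13,k) p^k (1−p)^(13−k) over k:
  k=0: C(13,0)·0.277^0·0.723^13 = 0.014750
  k=1: C(13,1)·0.277^1·0.723^12 = 0.073465
  k=2: C(13,2)·0.277^2·0.723^11 = 0.168879
  k=3: C(13,3)·0.277^3·0.723^10 = 0.237240
Total = 0.494335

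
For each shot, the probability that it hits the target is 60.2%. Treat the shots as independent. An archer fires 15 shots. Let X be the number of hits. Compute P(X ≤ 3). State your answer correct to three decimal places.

0.002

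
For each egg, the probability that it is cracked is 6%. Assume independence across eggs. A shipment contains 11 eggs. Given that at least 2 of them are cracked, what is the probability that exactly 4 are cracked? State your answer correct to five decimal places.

0.02007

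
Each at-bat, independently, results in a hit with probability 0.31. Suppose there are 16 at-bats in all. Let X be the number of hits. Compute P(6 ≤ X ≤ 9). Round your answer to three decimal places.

0.364

X ~ Binomial(16, 0.31); P(6 ≤ X ≤ 9) = Σ C(16,k) p^k (1−p)^(16−k) over k:
  k=6: C(16,6)·0.31^6·0.69^10 = 0.17385
  k=7: C(16,7)·0.31^7·0.69^9 = 0.11158
  k=8: C(16,8)·0.31^8·0.69^8 = 0.05640
  k=9: C(16,9)·0.31^9·0.69^7 = 0.02252
Total = 0.36436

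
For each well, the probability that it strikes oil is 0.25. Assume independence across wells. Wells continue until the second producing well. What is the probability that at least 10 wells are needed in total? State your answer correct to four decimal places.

0.3003

Needing more than 9 wells ⇔ fewer than 2 successes in the first 9. With X ~ Binomial(9, 0.25), P(Y > 9) = P(X ≤ 1).
  k=0: C(9,0)·0.25^0·0.75^9 = 0.075085
  k=1: C(9,1)·0.25^1·0.75^8 = 0.225254
P(X ≤ 1) = 0.300339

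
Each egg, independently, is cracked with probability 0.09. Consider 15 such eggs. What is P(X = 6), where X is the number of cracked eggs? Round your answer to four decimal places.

0.0011

X ~ Binomial(n=15, p=0.09).
P(X=6) = C(15,6) · p^6 · (1−p)^9
= 5005 · 5.3144e-07 · 0.42793 = 0.001138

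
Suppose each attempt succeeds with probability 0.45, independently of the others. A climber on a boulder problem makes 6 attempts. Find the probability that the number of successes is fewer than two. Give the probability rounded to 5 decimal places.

X ~ Binomial(6, 0.45); P(X ≤ 1) = Σ C(6,k) p^k (1−p)^(6−k) over k:
  k=0: C(6,0)·0.45^0·0.55^6 = 0.0276806
  k=1: C(6,1)·0.45^1·0.55^5 = 0.1358868
Total = 0.1635674

0.16357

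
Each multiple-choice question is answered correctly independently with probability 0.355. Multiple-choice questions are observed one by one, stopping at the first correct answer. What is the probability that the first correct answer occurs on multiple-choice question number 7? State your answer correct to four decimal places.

Geometric (trials to first success), p = 0.355.
P(Y = 7) = (1−p)^6 · p = 0.072004 · 0.355 = 0.025562

0.0256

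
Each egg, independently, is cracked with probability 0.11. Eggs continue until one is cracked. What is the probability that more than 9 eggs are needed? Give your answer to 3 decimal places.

0.350

Y = number of eggs to the first success; geometric, p = 0.11.
P(Y > 9) = P(first 9 all fail) = (1−p)^9 = 0.35036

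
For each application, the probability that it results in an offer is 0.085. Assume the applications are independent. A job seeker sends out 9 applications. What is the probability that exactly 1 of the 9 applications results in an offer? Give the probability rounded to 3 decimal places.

X ~ Binomial(n=9, p=0.085).
P(X=1) = C(9,1) · p^1 · (1−p)^8
= 9 · 0.085 · 0.49132 = 0.37586

0.376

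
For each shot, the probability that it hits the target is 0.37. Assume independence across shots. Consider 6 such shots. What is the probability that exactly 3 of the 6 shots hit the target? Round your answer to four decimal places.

X ~ Binomial(n=6, p=0.37).
P(X=3) = C(6,3) · p^3 · (1−p)^3
= 20 · 0.050653 · 0.25005 = 0.253313

0.2533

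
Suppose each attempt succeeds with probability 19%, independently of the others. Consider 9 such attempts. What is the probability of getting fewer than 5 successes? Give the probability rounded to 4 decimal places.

0.9842

X ~ Binomial(9, 0.19); P(X ≤ 4) = Σ C(9,k) p^k (1−p)^(9−k) over k:
  k=0: C(9,0)·0.19^0·0.81^9 = 0.150095
  k=1: C(9,1)·0.19^1·0.81^8 = 0.316866
  k=2: C(9,2)·0.19^2·0.81^7 = 0.297307
  k=3: C(9,3)·0.19^3·0.81^6 = 0.162723
  k=4: C(9,4)·0.19^4·0.81^5 = 0.057255
Total = 0.984246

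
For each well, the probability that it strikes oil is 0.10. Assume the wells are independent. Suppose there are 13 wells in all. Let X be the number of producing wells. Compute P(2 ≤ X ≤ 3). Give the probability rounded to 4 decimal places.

X ~ Binomial(13, 0.10); P(2 ≤ X ≤ 3) = Σ C(13,k) p^k (1−p)^(13−k) over k:
  k=2: C(13,2)·0.10^2·0.90^11 = 0.244772
  k=3: C(13,3)·0.10^3·0.90^10 = 0.099722
Total = 0.344494

0.3445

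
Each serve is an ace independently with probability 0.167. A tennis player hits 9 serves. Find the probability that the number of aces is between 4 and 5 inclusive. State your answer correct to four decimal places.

X ~ Binomial(9, 0.167); P(4 ≤ X ≤ 5) = Σ C(9,k) p^k (1−p)^(9−k) over k:
  k=4: C(9,4)·0.167^4·0.833^5 = 0.039306
  k=5: C(9,5)·0.167^5·0.833^4 = 0.007880
Total = 0.047186

0.0472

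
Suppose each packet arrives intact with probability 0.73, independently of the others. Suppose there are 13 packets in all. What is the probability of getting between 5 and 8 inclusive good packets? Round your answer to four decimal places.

X ~ Binomial(13, 0.73); P(5 ≤ X ≤ 8) = Σ C(13,k) p^k (1−p)^(13−k) over k:
  k=5: C(13,5)·0.73^5·0.27^8 = 0.007535
  k=6: C(13,6)·0.73^6·0.27^7 = 0.027164
  k=7: C(13,7)·0.73^7·0.27^6 = 0.073445
  k=8: C(13,8)·0.73^8·0.27^5 = 0.148929
Total = 0.257074

0.2571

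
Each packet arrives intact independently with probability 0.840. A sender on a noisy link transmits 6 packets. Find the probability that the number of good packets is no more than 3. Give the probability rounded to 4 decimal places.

X ~ Binomial(6, 0.84); P(X ≤ 3) = Σ C(6,k) p^k (1−p)^(6−k) over k:
  k=0: C(6,0)·0.84^0·0.16^6 = 0.000017
  k=1: C(6,1)·0.84^1·0.16^5 = 0.000528
  k=2: C(6,2)·0.84^2·0.16^4 = 0.006936
  k=3: C(6,3)·0.84^3·0.16^3 = 0.048554
Total = 0.056036

0.0560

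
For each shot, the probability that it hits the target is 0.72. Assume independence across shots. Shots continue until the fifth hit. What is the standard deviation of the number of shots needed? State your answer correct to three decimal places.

1.643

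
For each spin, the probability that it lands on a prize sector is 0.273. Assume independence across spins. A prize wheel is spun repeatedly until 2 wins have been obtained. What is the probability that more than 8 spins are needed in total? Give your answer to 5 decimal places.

0.31245

Needing more than 8 spins ⇔ fewer than 2 successes in the first 8. With X ~ Binomial(8, 0.273), P(Y > 8) = P(X ≤ 1).
  k=0: C(8,0)·0.273^0·0.727^8 = 0.0780325
  k=1: C(8,1)·0.273^1·0.727^7 = 0.2344194
P(X ≤ 1) = 0.3124518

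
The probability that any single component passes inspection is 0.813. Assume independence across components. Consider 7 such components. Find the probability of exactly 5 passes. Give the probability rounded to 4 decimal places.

0.2608

X ~ Binomial(n=7, p=0.813).
P(X=5) = C(7,5) · p^5 · (1−p)^2
= 21 · 0.35518 · 0.034969 = 0.260829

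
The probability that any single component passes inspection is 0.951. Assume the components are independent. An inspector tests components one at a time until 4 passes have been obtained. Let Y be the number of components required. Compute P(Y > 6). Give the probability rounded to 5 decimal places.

0.00210

Needing more than 6 components ⇔ fewer than 4 successes in the first 6. With X ~ Binomial(6, 0.951), P(Y > 6) = P(X ≤ 3).
  k=0: C(6,0)·0.951^0·0.049^6 = 0.0000000
  k=1: C(6,1)·0.951^1·0.049^5 = 0.0000016
  k=2: C(6,2)·0.951^2·0.049^4 = 0.0000782
  k=3: C(6,3)·0.951^3·0.049^3 = 0.0020238
P(X ≤ 3) = 0.0021036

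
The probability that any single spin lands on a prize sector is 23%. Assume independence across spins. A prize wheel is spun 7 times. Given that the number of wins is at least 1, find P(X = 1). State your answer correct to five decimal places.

X ~ Binomial(7, 0.23). Want P(X=1 | X≥1) = P(X=1) / P(X≥1).
P(X=1) = C(7,1)·0.23^1·0.77^6 = 0.3355600
P(X≥1) = 1 − 0.1604852 = 0.8395148
Ratio = 0.3355600 / 0.8395148 = 0.3997071

0.39971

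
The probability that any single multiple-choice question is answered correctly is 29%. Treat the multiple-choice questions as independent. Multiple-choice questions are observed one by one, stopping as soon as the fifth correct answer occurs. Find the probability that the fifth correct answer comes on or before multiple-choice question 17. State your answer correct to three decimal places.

0.576

Finishing within 17 multiple-choice questions ⇔ at least 5 successes in the first 17. With X ~ Binomial(17, 0.29), P(Y ≤ 17) = 1 − P(X ≤ 4).
  k=0: C(17,0)·0.29^0·0.71^17 = 0.00296
  k=1: C(17,1)·0.29^1·0.71^16 = 0.02056
  k=2: C(17,2)·0.29^2·0.71^15 = 0.06718
  k=3: C(17,3)·0.29^3·0.71^14 = 0.13719
  k=4: C(17,4)·0.29^4·0.71^13 = 0.19612
1 − 0.42401 = 0.57599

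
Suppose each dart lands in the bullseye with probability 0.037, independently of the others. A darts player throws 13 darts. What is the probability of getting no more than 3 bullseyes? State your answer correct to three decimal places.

0.999

X ~ Binomial(13, 0.037); P(X ≤ 3) = Σ C(13,k) p^k (1−p)^(13−k) over k:
  k=0: C(13,0)·0.037^0·0.963^13 = 0.61255
  k=1: C(13,1)·0.037^1·0.963^12 = 0.30596
  k=2: C(13,2)·0.037^2·0.963^11 = 0.07053
  k=3: C(13,3)·0.037^3·0.963^10 = 0.00994
Total = 0.99898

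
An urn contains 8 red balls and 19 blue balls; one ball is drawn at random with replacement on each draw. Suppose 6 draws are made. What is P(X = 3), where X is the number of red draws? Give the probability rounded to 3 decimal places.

0.181

X ~ Binomial(n=6, p=0.296296).
P(X=3) = C(6,3) · p^3 · (1−p)^3
= 20 · 0.026012 · 0.34847 = 0.18129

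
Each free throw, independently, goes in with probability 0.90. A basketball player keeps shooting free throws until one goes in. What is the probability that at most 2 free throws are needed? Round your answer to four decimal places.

0.9900

Y = number of free throws to the first success; geometric, p = 0.90.
P(Y ≤ 2) = 1 − (1−p)^2 = 1 − 0.010000 = 0.990000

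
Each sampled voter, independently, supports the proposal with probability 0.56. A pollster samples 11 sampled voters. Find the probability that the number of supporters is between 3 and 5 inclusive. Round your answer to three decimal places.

0.329

X ~ Binomial(11, 0.56); P(3 ≤ X ≤ 5) = Σ C(11,k) p^k (1−p)^(11−k) over k:
  k=3: C(11,3)·0.56^3·0.44^8 = 0.04071
  k=4: C(11,4)·0.56^4·0.44^7 = 0.10362
  k=5: C(11,5)·0.56^5·0.44^6 = 0.18463
Total = 0.32895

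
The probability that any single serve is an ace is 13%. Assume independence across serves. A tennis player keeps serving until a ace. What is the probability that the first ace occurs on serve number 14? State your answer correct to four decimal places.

Geometric (trials to first success), p = 0.13.
P(Y = 14) = (1−p)^13 · p = 0.16359 · 0.13 = 0.021266

0.0213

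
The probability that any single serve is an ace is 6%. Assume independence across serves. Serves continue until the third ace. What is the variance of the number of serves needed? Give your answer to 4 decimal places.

783.3333

Y = total serves until the third success; negative binomial with r=3, p=0.06.
Var(Y) = r(1−p)/p² = 3·0.94 / 0.06² = 783.333333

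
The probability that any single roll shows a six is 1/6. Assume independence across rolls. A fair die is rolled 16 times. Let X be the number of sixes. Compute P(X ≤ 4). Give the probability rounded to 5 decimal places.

0.88661

X ~ Binomial(16, 0.166667); P(X ≤ 4) = Σ C(16,k) p^k (1−p)^(16−k) over k:
  k=0: C(16,0)·0.166667^0·0.833333^16 = 0.0540879
  k=1: C(16,1)·0.166667^1·0.833333^15 = 0.1730813
  k=2: C(16,2)·0.166667^2·0.833333^14 = 0.2596219
  k=3: C(16,3)·0.166667^3·0.833333^13 = 0.2423138
  k=4: C(16,4)·0.166667^4·0.833333^12 = 0.1575039
Total = 0.8866087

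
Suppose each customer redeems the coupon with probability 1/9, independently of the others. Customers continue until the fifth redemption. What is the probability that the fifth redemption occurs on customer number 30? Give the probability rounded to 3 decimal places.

0.021

Y = trial on which the fifth success occurs; negative binomial, r=5, p=0.111111.
P(Y=30) = C(29,4) · p^5 · (1−p)^25
= 23751 · 1.6935e-05 · 0.052624 = 0.02117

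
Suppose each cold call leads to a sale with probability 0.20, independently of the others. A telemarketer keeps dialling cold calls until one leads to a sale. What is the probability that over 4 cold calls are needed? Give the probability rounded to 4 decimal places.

Y = number of cold calls to the first success; geometric, p = 0.20.
P(Y > 4) = P(first 4 all fail) = (1−p)^4 = 0.409600

0.4096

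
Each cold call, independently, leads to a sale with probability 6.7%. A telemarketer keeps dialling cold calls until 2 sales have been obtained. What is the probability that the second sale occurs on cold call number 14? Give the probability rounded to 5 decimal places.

0.02539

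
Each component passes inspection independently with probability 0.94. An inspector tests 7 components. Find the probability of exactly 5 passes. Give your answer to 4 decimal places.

X ~ Binomial(n=7, p=0.94).
P(X=5) = C(7,5) · p^5 · (1−p)^2
= 21 · 0.7339 · 0.0036 = 0.055483

0.0555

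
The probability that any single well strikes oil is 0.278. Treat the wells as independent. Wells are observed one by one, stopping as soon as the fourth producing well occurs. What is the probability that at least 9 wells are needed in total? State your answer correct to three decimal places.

Needing more than 8 wells ⇔ fewer than 4 successes in the first 8. With X ~ Binomial(8, 0.278), P(Y > 8) = P(X ≤ 3).
  k=0: C(8,0)·0.278^0·0.722^8 = 0.07384
  k=1: C(8,1)·0.278^1·0.722^7 = 0.22745
  k=2: C(8,2)·0.278^2·0.722^6 = 0.30653
  k=3: C(8,3)·0.278^3·0.722^5 = 0.23605
P(X ≤ 3) = 0.84388

0.844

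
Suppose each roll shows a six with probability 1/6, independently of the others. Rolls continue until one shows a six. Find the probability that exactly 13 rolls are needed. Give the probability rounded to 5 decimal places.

0.01869

Geometric (trials to first success), p = 0.166667.
P(Y = 13) = (1−p)^12 · p = 0.11216 · 0.166667 = 0.0186928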